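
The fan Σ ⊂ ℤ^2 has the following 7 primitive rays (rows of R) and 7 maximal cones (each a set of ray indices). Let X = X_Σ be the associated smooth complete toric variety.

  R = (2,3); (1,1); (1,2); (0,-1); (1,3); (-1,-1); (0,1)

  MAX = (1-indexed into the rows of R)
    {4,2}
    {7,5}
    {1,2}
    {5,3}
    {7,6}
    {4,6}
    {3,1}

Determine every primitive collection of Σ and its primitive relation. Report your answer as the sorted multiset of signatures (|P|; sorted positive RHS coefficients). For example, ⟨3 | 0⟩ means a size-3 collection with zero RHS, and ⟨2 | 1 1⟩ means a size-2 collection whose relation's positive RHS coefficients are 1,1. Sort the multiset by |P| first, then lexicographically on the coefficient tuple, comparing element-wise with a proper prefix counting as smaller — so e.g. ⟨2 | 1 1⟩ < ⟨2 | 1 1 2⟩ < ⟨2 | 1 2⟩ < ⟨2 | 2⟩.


14 minimal non-faces of Δ(Σ) (on 7 rays):

  P = {2,6}:  v_{2} + v_{6} = 0  ⟹  sig = ⟨2 | 0⟩
  P = {4,7}:  v_{4} + v_{7} = 0  ⟹  sig = ⟨2 | 0⟩
  P = {1,6}:  v_{1} + v_{6} = v_{3}  ⟹  sig = ⟨2 | 1⟩
  P = {2,3}:  v_{2} + v_{3} = v_{1}  ⟹  sig = ⟨2 | 1⟩
  P = {2,7}:  v_{2} + v_{7} = v_{3}  ⟹  sig = ⟨2 | 1⟩
  P = {3,4}:  v_{3} + v_{4} = v_{2}  ⟹  sig = ⟨2 | 1⟩
  P = {3,6}:  v_{3} + v_{6} = v_{7}  ⟹  sig = ⟨2 | 1⟩
  P = {3,7}:  v_{3} + v_{7} = v_{5}  ⟹  sig = ⟨2 | 1⟩
  P = {4,5}:  v_{4} + v_{5} = v_{3}  ⟹  sig = ⟨2 | 1⟩
  P = {1,4}:  v_{1} + v_{4} = 2·v_{2}  ⟹  sig = ⟨2 | 2⟩
  P = {1,7}:  v_{1} + v_{7} = 2·v_{3}  ⟹  sig = ⟨2 | 2⟩
  P = {2,5}:  v_{2} + v_{5} = 2·v_{3}  ⟹  sig = ⟨2 | 2⟩
  P = {5,6}:  v_{5} + v_{6} = 2·v_{7}  ⟹  sig = ⟨2 | 2⟩
  P = {1,5}:  v_{1} + v_{5} = 3·v_{3}  ⟹  sig = ⟨2 | 3⟩

Sorted signature multiset PRS(X):
    ⟨2 | 0⟩
    ⟨2 | 0⟩
    ⟨2 | 1⟩
    ⟨2 | 1⟩
    ⟨2 | 1⟩
    ⟨2 | 1⟩
    ⟨2 | 1⟩
    ⟨2 | 1⟩
    ⟨2 | 1⟩
    ⟨2 | 2⟩
    ⟨2 | 2⟩
    ⟨2 | 2⟩
    ⟨2 | 2⟩
    ⟨2 | 3⟩


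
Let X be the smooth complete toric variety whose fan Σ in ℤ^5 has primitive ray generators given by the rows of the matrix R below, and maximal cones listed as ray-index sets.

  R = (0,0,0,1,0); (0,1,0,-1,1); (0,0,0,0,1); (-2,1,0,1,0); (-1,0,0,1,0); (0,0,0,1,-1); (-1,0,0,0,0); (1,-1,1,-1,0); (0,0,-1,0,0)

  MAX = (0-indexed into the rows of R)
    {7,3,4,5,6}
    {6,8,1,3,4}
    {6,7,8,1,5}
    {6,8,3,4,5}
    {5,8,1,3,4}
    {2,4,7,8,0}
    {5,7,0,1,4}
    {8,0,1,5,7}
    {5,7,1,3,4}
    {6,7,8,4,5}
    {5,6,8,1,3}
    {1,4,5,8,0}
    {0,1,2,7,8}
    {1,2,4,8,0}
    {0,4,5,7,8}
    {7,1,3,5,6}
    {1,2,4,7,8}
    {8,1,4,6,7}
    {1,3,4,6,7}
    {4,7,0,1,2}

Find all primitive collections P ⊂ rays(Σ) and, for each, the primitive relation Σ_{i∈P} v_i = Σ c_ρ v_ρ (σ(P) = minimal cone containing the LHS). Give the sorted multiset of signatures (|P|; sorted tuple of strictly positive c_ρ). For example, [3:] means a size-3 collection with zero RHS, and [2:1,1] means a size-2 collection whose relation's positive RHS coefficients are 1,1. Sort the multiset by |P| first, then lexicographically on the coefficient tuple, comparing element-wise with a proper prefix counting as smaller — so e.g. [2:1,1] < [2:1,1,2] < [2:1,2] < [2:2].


Δ(Σ) — 9 vertices, 9 min non-faces:

  {0,6}:  v_{0} + v_{6} = v_{4}  ⟹  sig = [2:1]
  {2,5}:  v_{2} + v_{5} = v_{0}  ⟹  sig = [2:1]
  {2,6}:  v_{2} + v_{6} = v_{1} + 2·v_{4} + v_{7} + v_{8}  ⟹  sig = [2:1,1,1,2]
  {0,3}:  v_{0} + v_{3} = v_{1} + 2·v_{4} + v_{5}  ⟹  sig = [2:1,1,2]
  {2,3}:  v_{2} + v_{3} = v_{1} + 2·v_{4}  ⟹  sig = [2:1,2]
  {3,7,8}:  v_{3} + v_{7} + v_{8} = v_{6}  ⟹  sig = [3:1]
  {1,4,5,6}:  v_{1} + v_{4} + v_{5} + v_{6} = v_{3}  ⟹  sig = [4:1]
  {1,4,5,7,8}:  v_{1} + v_{4} + v_{5} + v_{7} + v_{8} = 0  ⟹  sig = [5:]
  {0,1,4,7,8}:  v_{0} + v_{1} + v_{4} + v_{7} + v_{8} = v_{2}  ⟹  sig = [5:1]

Hence PRS(X_Σ) =
    [2:1]
    [2:1]
    [2:1,1,1,2]
    [2:1,1,2]
    [2:1,2]
    [3:1]
    [4:1]
    [5:]
    [5:1]


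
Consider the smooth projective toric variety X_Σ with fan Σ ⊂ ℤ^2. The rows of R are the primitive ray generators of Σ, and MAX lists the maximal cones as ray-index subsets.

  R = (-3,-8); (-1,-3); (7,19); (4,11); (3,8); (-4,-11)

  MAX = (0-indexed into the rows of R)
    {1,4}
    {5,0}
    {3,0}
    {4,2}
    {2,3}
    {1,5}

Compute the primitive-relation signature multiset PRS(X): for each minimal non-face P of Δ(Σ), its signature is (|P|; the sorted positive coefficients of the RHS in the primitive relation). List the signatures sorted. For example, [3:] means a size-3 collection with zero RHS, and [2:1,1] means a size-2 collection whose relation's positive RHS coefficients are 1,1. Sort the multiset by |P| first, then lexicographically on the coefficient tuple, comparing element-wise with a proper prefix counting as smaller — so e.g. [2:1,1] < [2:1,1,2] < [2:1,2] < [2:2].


Δ(Σ) — 6 vertices, 9 min non-faces:

  P = {0,4}:  v_{0} + v_{4} = 0  ⇒ sig = [2:]
  P = {3,5}:  v_{3} + v_{5} = 0  ⇒ sig = [2:]
  P = {0,1}:  v_{0} + v_{1} = v_{5}  ⇒ sig = [2:1]
  P = {0,2}:  v_{0} + v_{2} = v_{3}  ⇒ sig = [2:1]
  P = {1,3}:  v_{1} + v_{3} = v_{4}  ⇒ sig = [2:1]
  P = {2,5}:  v_{2} + v_{5} = v_{4}  ⇒ sig = [2:1]
  P = {3,4}:  v_{3} + v_{4} = v_{2}  ⇒ sig = [2:1]
  P = {4,5}:  v_{4} + v_{5} = v_{1}  ⇒ sig = [2:1]
  P = {1,2}:  v_{1} + v_{2} = 2·v_{4}  ⇒ sig = [2:2]

so the primitive-relation signature multiset is
{ [2:] ×2,  [2:1] ×6,  [2:2] }


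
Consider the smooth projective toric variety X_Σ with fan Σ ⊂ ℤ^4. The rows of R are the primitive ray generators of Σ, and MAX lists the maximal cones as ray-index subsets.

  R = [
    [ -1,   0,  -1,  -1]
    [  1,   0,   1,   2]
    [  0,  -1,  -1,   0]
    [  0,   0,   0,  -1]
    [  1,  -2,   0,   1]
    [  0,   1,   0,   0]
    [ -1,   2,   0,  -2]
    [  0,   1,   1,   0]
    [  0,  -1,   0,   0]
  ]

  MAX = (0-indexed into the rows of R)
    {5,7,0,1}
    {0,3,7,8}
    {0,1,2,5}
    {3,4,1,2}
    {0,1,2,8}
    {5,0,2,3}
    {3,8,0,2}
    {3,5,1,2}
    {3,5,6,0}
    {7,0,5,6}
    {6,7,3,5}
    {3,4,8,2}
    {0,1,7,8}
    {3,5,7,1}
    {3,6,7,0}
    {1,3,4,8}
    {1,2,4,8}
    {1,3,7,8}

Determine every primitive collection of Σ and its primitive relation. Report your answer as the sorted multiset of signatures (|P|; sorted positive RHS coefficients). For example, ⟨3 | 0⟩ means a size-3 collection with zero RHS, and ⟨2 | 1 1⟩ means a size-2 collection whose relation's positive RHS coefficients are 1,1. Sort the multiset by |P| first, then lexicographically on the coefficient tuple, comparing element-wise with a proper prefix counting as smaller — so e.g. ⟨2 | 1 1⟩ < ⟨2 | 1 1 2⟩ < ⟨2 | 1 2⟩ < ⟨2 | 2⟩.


12 collections generate NE(X_Σ); each relation:

  P = {2,7}:  v_{2} + v_{7} = 0  ⟹  sig = ⟨2 | 0⟩
  P = {5,8}:  v_{5} + v_{8} = 0  ⟹  sig = ⟨2 | 0⟩
  P = {4,6}:  v_{4} + v_{6} = v_{3}  ⟹  sig = ⟨2 | 1⟩
  P = {0,4}:  v_{0} + v_{4} = v_{2} + v_{8}  ⟹  sig = ⟨2 | 1 1⟩
  P = {1,6}:  v_{1} + v_{6} = v_{5} + v_{7}  ⟹  sig = ⟨2 | 1 1⟩
  P = {2,6}:  v_{2} + v_{6} = v_{0} + v_{3} + v_{5}  ⟹  sig = ⟨2 | 1 1 1⟩
  P = {4,5}:  v_{4} + v_{5} = v_{1} + v_{2} + v_{3}  ⟹  sig = ⟨2 | 1 1 1⟩
  P = {4,7}:  v_{4} + v_{7} = v_{1} + v_{3} + v_{8}  ⟹  sig = ⟨2 | 1 1 1⟩
  P = {6,8}:  v_{6} + v_{8} = v_{0} + v_{3} + v_{7}  ⟹  sig = ⟨2 | 1 1 1⟩
  P = {0,1,3}:  v_{0} + v_{1} + v_{3} = 0  ⟹  sig = ⟨3 | 0⟩
  P = {0,3,5,7}:  v_{0} + v_{3} + v_{5} + v_{7} = v_{6}  ⟹  sig = ⟨4 | 1⟩
  P = {1,2,3,8}:  v_{1} + v_{2} + v_{3} + v_{8} = v_{4}  ⟹  sig = ⟨4 | 1⟩

so the primitive-relation signature multiset is
    ⟨2 | 0⟩
    ⟨2 | 0⟩
    ⟨2 | 1⟩
    ⟨2 | 1 1⟩
    ⟨2 | 1 1⟩
    ⟨2 | 1 1 1⟩
    ⟨2 | 1 1 1⟩
    ⟨2 | 1 1 1⟩
    ⟨2 | 1 1 1⟩
    ⟨3 | 0⟩
    ⟨4 | 1⟩
    ⟨4 | 1⟩


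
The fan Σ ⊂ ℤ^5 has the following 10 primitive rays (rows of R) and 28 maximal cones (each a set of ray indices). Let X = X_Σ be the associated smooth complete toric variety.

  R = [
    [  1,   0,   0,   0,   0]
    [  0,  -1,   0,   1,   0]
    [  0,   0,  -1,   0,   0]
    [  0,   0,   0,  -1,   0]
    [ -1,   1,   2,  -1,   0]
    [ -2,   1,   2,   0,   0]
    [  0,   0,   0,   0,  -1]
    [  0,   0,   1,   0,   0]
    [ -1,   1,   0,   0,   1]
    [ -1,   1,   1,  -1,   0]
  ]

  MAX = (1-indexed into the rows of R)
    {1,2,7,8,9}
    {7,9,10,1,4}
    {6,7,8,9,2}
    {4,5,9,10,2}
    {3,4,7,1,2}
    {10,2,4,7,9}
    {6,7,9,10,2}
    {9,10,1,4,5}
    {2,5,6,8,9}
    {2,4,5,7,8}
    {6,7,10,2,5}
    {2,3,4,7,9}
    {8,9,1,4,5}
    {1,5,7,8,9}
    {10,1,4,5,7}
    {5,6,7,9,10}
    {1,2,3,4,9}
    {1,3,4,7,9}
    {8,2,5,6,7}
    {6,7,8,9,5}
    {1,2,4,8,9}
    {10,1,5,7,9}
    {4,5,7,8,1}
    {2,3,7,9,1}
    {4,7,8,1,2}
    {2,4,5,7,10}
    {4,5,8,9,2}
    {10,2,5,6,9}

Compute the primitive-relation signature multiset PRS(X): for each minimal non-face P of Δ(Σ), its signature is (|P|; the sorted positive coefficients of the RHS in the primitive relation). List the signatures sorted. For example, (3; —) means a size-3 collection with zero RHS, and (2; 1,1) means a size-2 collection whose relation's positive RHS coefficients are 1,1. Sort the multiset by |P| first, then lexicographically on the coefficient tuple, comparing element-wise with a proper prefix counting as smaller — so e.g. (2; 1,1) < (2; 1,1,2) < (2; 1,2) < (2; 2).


13 collections generate NE(X_Σ); each relation:

  P = {3,8}:  v_{3} + v_{8} = 0  so sig = (2; —)
  P = {3,5}:  v_{3} + v_{5} = v_{10}  so sig = (2; 1)
  P = {8,10}:  v_{8} + v_{10} = v_{5}  so sig = (2; 1)
  P = {3,10}:  v_{3} + v_{10} = v_{4} + v_{7} + v_{9}  so sig = (2; 1,1,1)
  P = {3,6}:  v_{3} + v_{6} = v_{2} + v_{7} + v_{9} + v_{10}  so sig = (2; 1,1,1,1)
  P = {1,6}:  v_{1} + v_{6} = v_{7} + 2·v_{8} + v_{9}  so sig = (2; 1,1,2)
  P = {4,6}:  v_{4} + v_{6} = v_{2} + 2·v_{10}  so sig = (2; 1,2)
  P = {1,2,10}:  v_{1} + v_{2} + v_{10} = v_{8}  so sig = (3; 1)
  P = {1,2,5}:  v_{1} + v_{2} + v_{5} = 2·v_{8}  so sig = (3; 2)
  P = {2,5,7,9}:  v_{2} + v_{5} + v_{7} + v_{9} = v_{6}  so sig = (4; 1)
  P = {4,7,8,9}:  v_{4} + v_{7} + v_{8} + v_{9} = v_{10}  so sig = (4; 1)
  P = {4,5,7,9}:  v_{4} + v_{5} + v_{7} + v_{9} = 2·v_{10}  so sig = (4; 2)
  P = {1,2,4,7,9}:  v_{1} + v_{2} + v_{4} + v_{7} + v_{9} = 0  so sig = (5; —)

Sorted signature multiset PRS(X):
[(2; —), (2; 1), (2; 1), (2; 1,1,1), (2; 1,1,1,1), (2; 1,1,2), (2; 1,2), (3; 1), (3; 2), (4; 1), (4; 1), (4; 2), (5; —)]


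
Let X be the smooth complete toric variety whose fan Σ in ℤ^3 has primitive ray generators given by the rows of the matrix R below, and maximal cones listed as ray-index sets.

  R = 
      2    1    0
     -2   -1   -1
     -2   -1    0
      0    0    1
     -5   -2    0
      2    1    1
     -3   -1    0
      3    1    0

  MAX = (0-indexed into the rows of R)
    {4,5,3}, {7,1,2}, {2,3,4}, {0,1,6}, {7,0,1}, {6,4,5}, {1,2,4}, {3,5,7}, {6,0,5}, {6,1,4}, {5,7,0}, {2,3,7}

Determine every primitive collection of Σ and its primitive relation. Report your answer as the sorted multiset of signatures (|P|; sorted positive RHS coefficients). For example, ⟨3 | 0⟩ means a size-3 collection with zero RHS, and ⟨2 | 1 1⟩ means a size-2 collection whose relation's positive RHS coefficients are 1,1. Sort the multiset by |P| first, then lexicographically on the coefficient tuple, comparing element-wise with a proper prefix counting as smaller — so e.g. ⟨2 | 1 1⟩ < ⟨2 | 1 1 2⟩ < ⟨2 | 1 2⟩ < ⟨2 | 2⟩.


Σ has 10 primitive collections:

  P = {0,2}:  v_{0} + v_{2} = 0  ⟹  sig = ⟨2 | 0⟩
  P = {1,5}:  v_{1} + v_{5} = 0  ⟹  sig = ⟨2 | 0⟩
  P = {6,7}:  v_{6} + v_{7} = 0  ⟹  sig = ⟨2 | 0⟩
  P = {0,3}:  v_{0} + v_{3} = v_{5}  ⟹  sig = ⟨2 | 1⟩
  P = {0,4}:  v_{0} + v_{4} = v_{6}  ⟹  sig = ⟨2 | 1⟩
  P = {1,3}:  v_{1} + v_{3} = v_{2}  ⟹  sig = ⟨2 | 1⟩
  P = {2,5}:  v_{2} + v_{5} = v_{3}  ⟹  sig = ⟨2 | 1⟩
  P = {2,6}:  v_{2} + v_{6} = v_{4}  ⟹  sig = ⟨2 | 1⟩
  P = {4,7}:  v_{4} + v_{7} = v_{2}  ⟹  sig = ⟨2 | 1⟩
  P = {3,6}:  v_{3} + v_{6} = v_{4} + v_{5}  ⟹  sig = ⟨2 | 1 1⟩

Signatures (|P|; sorted positive RHS coefficients), sorted:
    ⟨2 | 0⟩
    ⟨2 | 0⟩
    ⟨2 | 0⟩
    ⟨2 | 1⟩
    ⟨2 | 1⟩
    ⟨2 | 1⟩
    ⟨2 | 1⟩
    ⟨2 | 1⟩
    ⟨2 | 1⟩
    ⟨2 | 1 1⟩


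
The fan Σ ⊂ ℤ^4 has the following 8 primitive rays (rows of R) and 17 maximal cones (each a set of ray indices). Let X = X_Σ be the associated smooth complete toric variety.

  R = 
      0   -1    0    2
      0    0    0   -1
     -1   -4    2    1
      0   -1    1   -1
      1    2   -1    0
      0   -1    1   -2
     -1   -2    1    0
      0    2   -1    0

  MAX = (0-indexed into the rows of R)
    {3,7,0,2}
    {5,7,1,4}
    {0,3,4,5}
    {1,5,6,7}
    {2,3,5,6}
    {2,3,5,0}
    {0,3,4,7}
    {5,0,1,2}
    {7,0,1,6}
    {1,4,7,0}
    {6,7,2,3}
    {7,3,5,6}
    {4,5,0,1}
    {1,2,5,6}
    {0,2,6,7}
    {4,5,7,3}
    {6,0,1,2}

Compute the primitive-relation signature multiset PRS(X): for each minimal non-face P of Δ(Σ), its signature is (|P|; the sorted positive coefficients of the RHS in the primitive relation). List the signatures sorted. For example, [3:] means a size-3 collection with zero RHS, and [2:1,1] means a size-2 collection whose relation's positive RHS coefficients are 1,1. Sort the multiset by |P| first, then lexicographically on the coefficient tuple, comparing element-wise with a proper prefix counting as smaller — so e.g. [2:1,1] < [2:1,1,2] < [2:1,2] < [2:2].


Δ(Σ) — 8 vertices, 8 min non-faces:

  • {4,6}:  v_{4} + v_{6} = 0 ; sig = [2:]
  • {1,3}:  v_{1} + v_{3} = v_{5} ; sig = [2:1]
  • {2,4}:  v_{2} + v_{4} = v_{0} + v_{3} ; sig = [2:1,1]
  • {0,5,7}:  v_{0} + v_{5} + v_{7} = 0 ; sig = [3:]
  • {0,3,6}:  v_{0} + v_{3} + v_{6} = v_{2} ; sig = [3:1]
  • {1,2,7}:  v_{1} + v_{2} + v_{7} = v_{6} ; sig = [3:1]
  • {0,5,6}:  v_{0} + v_{5} + v_{6} = v_{1} + v_{2} ; sig = [3:1,1]
  • {2,5,7}:  v_{2} + v_{5} + v_{7} = v_{3} + v_{6} ; sig = [3:1,1]

Sorted signature multiset PRS(X):
{ [2:],  [2:1],  [2:1,1],  [3:],  [3:1] ×2,  [3:1,1] ×2 }


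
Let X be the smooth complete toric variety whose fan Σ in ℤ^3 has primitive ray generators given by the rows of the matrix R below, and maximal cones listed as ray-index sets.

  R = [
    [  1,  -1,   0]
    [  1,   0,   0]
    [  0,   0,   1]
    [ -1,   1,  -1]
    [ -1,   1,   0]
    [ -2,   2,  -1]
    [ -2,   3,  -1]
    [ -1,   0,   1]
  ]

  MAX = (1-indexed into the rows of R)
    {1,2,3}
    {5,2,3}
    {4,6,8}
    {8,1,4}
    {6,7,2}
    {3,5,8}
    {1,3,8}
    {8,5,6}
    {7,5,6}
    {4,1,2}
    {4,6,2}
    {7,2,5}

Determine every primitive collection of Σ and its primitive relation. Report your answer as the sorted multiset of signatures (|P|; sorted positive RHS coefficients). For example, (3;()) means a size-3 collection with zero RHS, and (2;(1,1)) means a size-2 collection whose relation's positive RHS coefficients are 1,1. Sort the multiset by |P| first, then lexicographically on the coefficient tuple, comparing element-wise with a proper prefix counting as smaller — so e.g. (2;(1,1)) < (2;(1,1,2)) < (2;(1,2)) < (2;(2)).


11 minimal non-faces of Δ(Σ) (on 8 rays):

  • {1,5}:  v_{1} + v_{5} = 0 ; sig = (2;())
  • {1,6}:  v_{1} + v_{6} = v_{4} ; sig = (2;(1))
  • {2,8}:  v_{2} + v_{8} = v_{3} ; sig = (2;(1))
  • {3,4}:  v_{3} + v_{4} = v_{5} ; sig = (2;(1))
  • {4,5}:  v_{4} + v_{5} = v_{6} ; sig = (2;(1))
  • {1,7}:  v_{1} + v_{7} = v_{2} + v_{6} ; sig = (2;(1,1))
  • {4,7}:  v_{4} + v_{7} = v_{2} + 2·v_{6} ; sig = (2;(1,2))
  • {3,7}:  v_{3} + v_{7} = v_{2} + 3·v_{5} ; sig = (2;(1,3))
  • {3,6}:  v_{3} + v_{6} = 2·v_{5} ; sig = (2;(2))
  • {7,8}:  v_{7} + v_{8} = 3·v_{5} ; sig = (2;(3))
  • {2,5,6}:  v_{2} + v_{5} + v_{6} = v_{7} ; sig = (3;(1))

Hence PRS(X_Σ) =
[(2;()), (2;(1)), (2;(1)), (2;(1)), (2;(1)), (2;(1,1)), (2;(1,2)), (2;(1,3)), (2;(2)), (2;(3)), (3;(1))]


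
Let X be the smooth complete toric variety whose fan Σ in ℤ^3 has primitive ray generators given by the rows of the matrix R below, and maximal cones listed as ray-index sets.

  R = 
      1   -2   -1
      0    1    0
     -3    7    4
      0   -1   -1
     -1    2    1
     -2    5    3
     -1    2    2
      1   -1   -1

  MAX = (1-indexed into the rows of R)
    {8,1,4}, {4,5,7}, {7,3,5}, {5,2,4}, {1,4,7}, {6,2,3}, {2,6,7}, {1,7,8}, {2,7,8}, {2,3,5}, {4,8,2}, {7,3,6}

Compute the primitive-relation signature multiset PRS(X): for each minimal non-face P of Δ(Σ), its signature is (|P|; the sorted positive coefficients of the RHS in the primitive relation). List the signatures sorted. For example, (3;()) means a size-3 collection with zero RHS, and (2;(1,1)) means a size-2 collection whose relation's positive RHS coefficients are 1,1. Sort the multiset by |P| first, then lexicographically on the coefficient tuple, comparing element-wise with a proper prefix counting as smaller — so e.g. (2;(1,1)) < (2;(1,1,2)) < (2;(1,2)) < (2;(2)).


Minimal non-faces — 14 found among 8 rays, 12 max cones:

  • {1,5}:  v_{1} + v_{5} = 0  so sig = (2;())
  • {1,2}:  v_{1} + v_{2} = v_{8}  so sig = (2;(1))
  • {1,3}:  v_{1} + v_{3} = v_{6}  so sig = (2;(1))
  • {5,6}:  v_{5} + v_{6} = v_{3}  so sig = (2;(1))
  • {5,8}:  v_{5} + v_{8} = v_{2}  so sig = (2;(1))
  • {1,6}:  v_{1} + v_{6} = v_{2} + v_{7}  so sig = (2;(1,1))
  • {3,8}:  v_{3} + v_{8} = v_{2} + v_{6}  so sig = (2;(1,1))
  • {6,8}:  v_{6} + v_{8} = 2·v_{2} + v_{7}  so sig = (2;(1,2))
  • {4,6}:  v_{4} + v_{6} = 2·v_{5}  so sig = (2;(2))
  • {3,4}:  v_{3} + v_{4} = 3·v_{5}  so sig = (2;(3))
  • {4,7,8}:  v_{4} + v_{7} + v_{8} = 0  so sig = (3;())
  • {2,4,7}:  v_{2} + v_{4} + v_{7} = v_{5}  so sig = (3;(1))
  • {2,5,7}:  v_{2} + v_{5} + v_{7} = v_{6}  so sig = (3;(1))
  • {2,3,7}:  v_{2} + v_{3} + v_{7} = 2·v_{6}  so sig = (3;(2))

Hence PRS(X_Σ) =
{ (2;()),  (2;(1)) ×4,  (2;(1,1)) ×2,  (2;(1,2)),  (2;(2)),  (2;(3)),  (3;()),  (3;(1)) ×2,  (3;(2)) }


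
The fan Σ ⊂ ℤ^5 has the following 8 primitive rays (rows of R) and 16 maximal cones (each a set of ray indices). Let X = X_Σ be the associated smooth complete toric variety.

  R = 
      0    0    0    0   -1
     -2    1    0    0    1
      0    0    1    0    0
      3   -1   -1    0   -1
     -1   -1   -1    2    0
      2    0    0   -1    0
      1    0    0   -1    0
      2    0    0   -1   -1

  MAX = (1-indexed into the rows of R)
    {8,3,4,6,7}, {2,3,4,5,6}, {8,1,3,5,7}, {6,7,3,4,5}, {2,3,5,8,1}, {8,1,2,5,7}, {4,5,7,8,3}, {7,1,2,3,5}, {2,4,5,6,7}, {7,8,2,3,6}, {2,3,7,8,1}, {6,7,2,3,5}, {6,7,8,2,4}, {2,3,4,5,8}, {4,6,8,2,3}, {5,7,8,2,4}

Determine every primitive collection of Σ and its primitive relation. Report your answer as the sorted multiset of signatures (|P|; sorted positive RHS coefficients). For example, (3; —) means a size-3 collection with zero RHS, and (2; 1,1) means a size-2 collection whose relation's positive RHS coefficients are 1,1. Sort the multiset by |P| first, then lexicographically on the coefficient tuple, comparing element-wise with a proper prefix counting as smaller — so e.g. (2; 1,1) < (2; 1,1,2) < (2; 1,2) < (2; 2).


The 5 primitive collections of Σ (r=8, n=5):

  • {1,6}:  v_{1} + v_{6} = v_{8}  ⟹  sig = (2; 1)
  • {1,4}:  v_{1} + v_{4} = v_{5} + 2·v_{8}  ⟹  sig = (2; 1,2)
  • {5,6,8}:  v_{5} + v_{6} + v_{8} = v_{4}  ⟹  sig = (3; 1)
  • {2,3,4,7}:  v_{2} + v_{3} + v_{4} + v_{7} = v_{6}  ⟹  sig = (4; 1)
  • {2,3,5,7,8}:  v_{2} + v_{3} + v_{5} + v_{7} + v_{8} = 0  ⟹  sig = (5; —)

Signatures (|P|; sorted positive RHS coefficients), sorted:
{ (2; 1),  (2; 1,2),  (3; 1),  (4; 1),  (5; —) }


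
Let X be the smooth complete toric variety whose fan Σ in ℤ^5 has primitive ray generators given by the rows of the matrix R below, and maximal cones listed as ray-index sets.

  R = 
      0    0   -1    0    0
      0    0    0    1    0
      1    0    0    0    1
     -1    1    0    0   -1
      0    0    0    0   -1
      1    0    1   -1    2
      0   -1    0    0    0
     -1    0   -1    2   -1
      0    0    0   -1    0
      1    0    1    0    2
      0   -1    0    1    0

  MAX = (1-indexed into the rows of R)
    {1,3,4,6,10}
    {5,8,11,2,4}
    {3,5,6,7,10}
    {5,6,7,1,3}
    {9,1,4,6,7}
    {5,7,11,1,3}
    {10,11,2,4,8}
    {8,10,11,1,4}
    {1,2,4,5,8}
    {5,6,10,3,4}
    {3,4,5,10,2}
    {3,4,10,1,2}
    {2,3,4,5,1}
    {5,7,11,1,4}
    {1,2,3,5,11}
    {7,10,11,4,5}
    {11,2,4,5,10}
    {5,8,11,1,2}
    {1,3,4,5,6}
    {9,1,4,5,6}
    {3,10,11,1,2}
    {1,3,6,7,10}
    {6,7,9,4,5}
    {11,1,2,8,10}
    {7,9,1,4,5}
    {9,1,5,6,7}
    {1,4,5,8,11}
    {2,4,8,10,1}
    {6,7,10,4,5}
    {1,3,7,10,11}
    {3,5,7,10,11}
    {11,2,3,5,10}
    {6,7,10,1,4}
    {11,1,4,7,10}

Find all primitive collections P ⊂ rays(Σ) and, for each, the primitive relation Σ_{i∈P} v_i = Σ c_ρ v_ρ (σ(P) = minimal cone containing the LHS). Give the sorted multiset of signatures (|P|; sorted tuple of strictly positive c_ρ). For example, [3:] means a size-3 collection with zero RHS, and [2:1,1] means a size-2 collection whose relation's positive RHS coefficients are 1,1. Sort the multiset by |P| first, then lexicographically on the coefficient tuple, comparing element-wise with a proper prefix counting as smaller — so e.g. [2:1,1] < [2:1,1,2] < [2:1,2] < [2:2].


17 minimal non-faces of Δ(Σ) (on 11 rays):

  P={2,9}:  v_{2} + v_{9} = 0  ⇒ sig = [2:]
  P={2,6}:  v_{2} + v_{6} = v_{10}  ⇒ sig = [2:1]
  P={2,7}:  v_{2} + v_{7} = v_{11}  ⇒ sig = [2:1]
  P={9,10}:  v_{9} + v_{10} = v_{6}  ⇒ sig = [2:1]
  P={9,11}:  v_{9} + v_{11} = v_{7}  ⇒ sig = [2:1]
  P={6,11}:  v_{6} + v_{11} = v_{7} + v_{10}  ⇒ sig = [2:1,1]
  P={3,9}:  v_{3} + v_{9} = v_{1} + v_{5} + v_{6}  ⇒ sig = [2:1,1,1]
  P={8,9}:  v_{8} + v_{9} = v_{1} + v_{4} + v_{11}  ⇒ sig = [2:1,1,1]
  P={6,8}:  v_{6} + v_{8} = v_{1} + v_{4} + v_{10} + v_{11}  ⇒ sig = [2:1,1,1,1]
  P={7,8}:  v_{7} + v_{8} = v_{1} + v_{4} + 2·v_{11}  ⇒ sig = [2:1,1,2]
  P={3,8}:  v_{3} + v_{8} = v_{1} + 2·v_{2}  ⇒ sig = [2:1,2]
  P={3,4,7}:  v_{3} + v_{4} + v_{7} = 0  ⇒ sig = [3:]
  P={1,5,10}:  v_{1} + v_{5} + v_{10} = v_{3}  ⇒ sig = [3:1]
  P={3,4,11}:  v_{3} + v_{4} + v_{11} = v_{2}  ⇒ sig = [3:1]
  P={5,8,10}:  v_{5} + v_{8} + v_{10} = 2·v_{2}  ⇒ sig = [3:2]
  P={1,2,4,11}:  v_{1} + v_{2} + v_{4} + v_{11} = v_{8}  ⇒ sig = [4:1]
  P={1,4,5,6,7}:  v_{1} + v_{4} + v_{5} + v_{6} + v_{7} = v_{9}  ⇒ sig = [5:1]

Sorted signature multiset PRS(X):
[[2:], [2:1], [2:1], [2:1], [2:1], [2:1,1], [2:1,1,1], [2:1,1,1], [2:1,1,1,1], [2:1,1,2], [2:1,2], [3:], [3:1], [3:1], [3:2], [4:1], [5:1]]


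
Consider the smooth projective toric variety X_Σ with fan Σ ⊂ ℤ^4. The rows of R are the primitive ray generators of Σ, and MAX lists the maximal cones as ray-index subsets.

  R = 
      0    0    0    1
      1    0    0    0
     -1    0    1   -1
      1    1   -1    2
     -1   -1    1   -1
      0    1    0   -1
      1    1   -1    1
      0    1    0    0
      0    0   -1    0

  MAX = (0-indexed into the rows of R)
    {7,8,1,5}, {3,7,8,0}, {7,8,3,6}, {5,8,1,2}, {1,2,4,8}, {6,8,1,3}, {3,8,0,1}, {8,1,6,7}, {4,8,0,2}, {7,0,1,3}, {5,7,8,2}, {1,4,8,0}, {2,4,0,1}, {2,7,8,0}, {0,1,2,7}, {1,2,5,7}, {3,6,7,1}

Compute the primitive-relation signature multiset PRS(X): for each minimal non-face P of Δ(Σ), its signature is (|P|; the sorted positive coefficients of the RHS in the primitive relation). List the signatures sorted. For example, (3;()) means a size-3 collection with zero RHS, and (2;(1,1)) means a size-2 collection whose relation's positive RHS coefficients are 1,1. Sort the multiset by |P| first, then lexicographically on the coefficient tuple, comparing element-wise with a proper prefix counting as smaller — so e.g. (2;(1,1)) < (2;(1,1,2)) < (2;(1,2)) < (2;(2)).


Δ(Σ) — 9 vertices, 14 min non-faces:

  {4,6}:  v_{4} + v_{6} = 0  ⇒ sig = (2;())
  {0,5}:  v_{0} + v_{5} = v_{7}  ⇒ sig = (2;(1))
  {0,6}:  v_{0} + v_{6} = v_{3}  ⇒ sig = (2;(1))
  {2,6}:  v_{2} + v_{6} = v_{7}  ⇒ sig = (2;(1))
  {3,4}:  v_{3} + v_{4} = v_{0}  ⇒ sig = (2;(1))
  {4,7}:  v_{4} + v_{7} = v_{2}  ⇒ sig = (2;(1))
  {2,3}:  v_{2} + v_{3} = v_{0} + v_{7}  ⇒ sig = (2;(1,1))
  {3,5}:  v_{3} + v_{5} = v_{6} + v_{7}  ⇒ sig = (2;(1,1))
  {4,5}:  v_{4} + v_{5} = v_{1} + 2·v_{2} + v_{8}  ⇒ sig = (2;(1,1,2))
  {5,6}:  v_{5} + v_{6} = v_{1} + 2·v_{7} + v_{8}  ⇒ sig = (2;(1,1,2))
  {0,1,2,8}:  v_{0} + v_{1} + v_{2} + v_{8} = 0  ⇒ sig = (4;())
  {0,1,7,8}:  v_{0} + v_{1} + v_{7} + v_{8} = v_{6}  ⇒ sig = (4;(1))
  {1,2,7,8}:  v_{1} + v_{2} + v_{7} + v_{8} = v_{5}  ⇒ sig = (4;(1))
  {1,3,7,8}:  v_{1} + v_{3} + v_{7} + v_{8} = 2·v_{6}  ⇒ sig = (4;(2))

Hence PRS(X_Σ) =
    (2;())
    (2;(1))
    (2;(1))
    (2;(1))
    (2;(1))
    (2;(1))
    (2;(1,1))
    (2;(1,1))
    (2;(1,1,2))
    (2;(1,1,2))
    (4;())
    (4;(1))
    (4;(1))
    (4;(2))


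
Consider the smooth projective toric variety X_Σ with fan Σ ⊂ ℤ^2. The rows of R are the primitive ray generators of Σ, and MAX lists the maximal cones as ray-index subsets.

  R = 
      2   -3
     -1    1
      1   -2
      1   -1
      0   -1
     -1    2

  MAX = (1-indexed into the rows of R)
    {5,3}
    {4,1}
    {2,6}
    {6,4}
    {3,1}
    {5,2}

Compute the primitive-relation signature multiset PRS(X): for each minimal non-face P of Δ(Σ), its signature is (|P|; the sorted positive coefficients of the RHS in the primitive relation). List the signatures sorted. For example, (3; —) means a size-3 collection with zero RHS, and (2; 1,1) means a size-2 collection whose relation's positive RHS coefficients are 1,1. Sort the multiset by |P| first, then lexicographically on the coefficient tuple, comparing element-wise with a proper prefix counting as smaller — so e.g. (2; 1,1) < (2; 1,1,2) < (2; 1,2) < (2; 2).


Minimal non-faces — 9 found among 6 rays, 6 max cones:

  {2,4}:  v_{2} + v_{4} = 0  ⇒ sig = (2; —)
  {3,6}:  v_{3} + v_{6} = 0  ⇒ sig = (2; —)
  {1,2}:  v_{1} + v_{2} = v_{3}  ⇒ sig = (2; 1)
  {1,6}:  v_{1} + v_{6} = v_{4}  ⇒ sig = (2; 1)
  {2,3}:  v_{2} + v_{3} = v_{5}  ⇒ sig = (2; 1)
  {3,4}:  v_{3} + v_{4} = v_{1}  ⇒ sig = (2; 1)
  {4,5}:  v_{4} + v_{5} = v_{3}  ⇒ sig = (2; 1)
  {5,6}:  v_{5} + v_{6} = v_{2}  ⇒ sig = (2; 1)
  {1,5}:  v_{1} + v_{5} = 2·v_{3}  ⇒ sig = (2; 2)

Signatures (|P|; sorted positive RHS coefficients), sorted:
{ (2; —) ×2,  (2; 1) ×6,  (2; 2) }


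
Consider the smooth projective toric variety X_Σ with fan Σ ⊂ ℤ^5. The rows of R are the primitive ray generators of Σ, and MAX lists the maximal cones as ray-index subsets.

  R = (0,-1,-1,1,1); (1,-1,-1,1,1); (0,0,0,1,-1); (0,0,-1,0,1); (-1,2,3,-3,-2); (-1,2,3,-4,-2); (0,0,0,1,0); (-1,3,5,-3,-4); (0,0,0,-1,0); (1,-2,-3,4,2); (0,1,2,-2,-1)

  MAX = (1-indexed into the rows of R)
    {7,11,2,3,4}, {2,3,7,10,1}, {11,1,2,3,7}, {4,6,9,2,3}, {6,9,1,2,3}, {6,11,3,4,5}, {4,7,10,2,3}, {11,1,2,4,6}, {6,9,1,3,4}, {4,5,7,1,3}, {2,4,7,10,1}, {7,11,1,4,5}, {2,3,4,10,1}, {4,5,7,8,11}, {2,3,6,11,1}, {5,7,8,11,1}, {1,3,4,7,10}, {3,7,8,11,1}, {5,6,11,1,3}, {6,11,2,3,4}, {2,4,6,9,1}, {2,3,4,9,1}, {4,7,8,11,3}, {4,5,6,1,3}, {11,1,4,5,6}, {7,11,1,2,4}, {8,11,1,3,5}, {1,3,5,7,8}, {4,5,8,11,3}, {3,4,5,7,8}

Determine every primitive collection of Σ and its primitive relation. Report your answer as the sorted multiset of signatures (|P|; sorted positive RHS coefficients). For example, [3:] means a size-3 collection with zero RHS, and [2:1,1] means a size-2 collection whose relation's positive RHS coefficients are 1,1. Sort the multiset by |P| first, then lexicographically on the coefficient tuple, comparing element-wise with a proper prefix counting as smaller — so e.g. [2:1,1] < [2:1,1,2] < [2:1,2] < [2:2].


The 18 primitive collections of Σ (r=11, n=5):

  • {6,10}:  v_{6} + v_{10} = 0  ⟹  sig = [2:]
  • {7,9}:  v_{7} + v_{9} = 0  ⟹  sig = [2:]
  • {2,5}:  v_{2} + v_{5} = v_{11}  ⟹  sig = [2:1]
  • {5,9}:  v_{5} + v_{9} = v_{6}  ⟹  sig = [2:1]
  • {5,10}:  v_{5} + v_{10} = v_{7}  ⟹  sig = [2:1]
  • {6,7}:  v_{6} + v_{7} = v_{5}  ⟹  sig = [2:1]
  • {9,11}:  v_{9} + v_{11} = v_{2} + v_{6}  ⟹  sig = [2:1,1]
  • {10,11}:  v_{10} + v_{11} = v_{2} + v_{7}  ⟹  sig = [2:1,1]
  • {8,9}:  v_{8} + v_{9} = v_{3} + v_{5} + v_{11}  ⟹  sig = [2:1,1,1]
  • {9,10}:  v_{9} + v_{10} = v_{1} + v_{2} + v_{3} + v_{4}  ⟹  sig = [2:1,1,1,1]
  • {2,8}:  v_{2} + v_{8} = v_{3} + v_{7} + 2·v_{11}  ⟹  sig = [2:1,1,2]
  • {6,8}:  v_{6} + v_{8} = v_{3} + 2·v_{5} + v_{11}  ⟹  sig = [2:1,1,2]
  • {8,10}:  v_{8} + v_{10} = v_{3} + 2·v_{7} + v_{11}  ⟹  sig = [2:1,1,2]
  • {1,4,8}:  v_{1} + v_{4} + v_{8} = v_{5} + v_{7}  ⟹  sig = [3:1,1]
  • {1,3,4,11}:  v_{1} + v_{3} + v_{4} + v_{11} = 0  ⟹  sig = [4:]
  • {3,5,7,11}:  v_{3} + v_{5} + v_{7} + v_{11} = v_{8}  ⟹  sig = [4:1]
  • {1,2,3,4,6}:  v_{1} + v_{2} + v_{3} + v_{4} + v_{6} = v_{9}  ⟹  sig = [5:1]
  • {1,2,3,4,7}:  v_{1} + v_{2} + v_{3} + v_{4} + v_{7} = v_{10}  ⟹  sig = [5:1]

Signatures (|P|; sorted positive RHS coefficients), sorted:
    |P|=2: 13 collections, coeffs (), (), (1), (1), (1), (1), (1,1), (1,1), (1,1,1), (1,1,1,1), (1,1,2), (1,1,2), (1,1,2)
    |P|=3: 1 collection, coeffs (1,1)
    |P|=4: 2 collections, coeffs (), (1)
    |P|=5: 2 collections, coeffs (1), (1)


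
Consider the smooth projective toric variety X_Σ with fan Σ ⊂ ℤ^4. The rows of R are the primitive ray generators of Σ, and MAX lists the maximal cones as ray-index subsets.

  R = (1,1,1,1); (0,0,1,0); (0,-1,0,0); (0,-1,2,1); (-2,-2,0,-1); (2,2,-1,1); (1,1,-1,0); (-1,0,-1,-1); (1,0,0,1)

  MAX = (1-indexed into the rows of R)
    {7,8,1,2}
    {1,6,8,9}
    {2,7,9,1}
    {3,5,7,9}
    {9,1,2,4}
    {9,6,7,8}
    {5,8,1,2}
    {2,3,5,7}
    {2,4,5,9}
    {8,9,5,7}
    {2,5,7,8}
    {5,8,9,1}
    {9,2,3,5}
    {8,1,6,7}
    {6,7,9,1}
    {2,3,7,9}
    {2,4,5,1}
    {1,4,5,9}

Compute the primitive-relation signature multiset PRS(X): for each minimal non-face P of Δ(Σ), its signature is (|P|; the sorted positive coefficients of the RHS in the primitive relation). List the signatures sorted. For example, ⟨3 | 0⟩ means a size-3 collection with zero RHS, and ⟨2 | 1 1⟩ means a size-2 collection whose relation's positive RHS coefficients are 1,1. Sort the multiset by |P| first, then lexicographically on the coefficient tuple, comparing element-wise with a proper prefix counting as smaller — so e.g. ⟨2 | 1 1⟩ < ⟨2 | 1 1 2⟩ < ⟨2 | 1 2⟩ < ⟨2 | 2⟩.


Σ has 14 primitive collections:

  • {1,3}:  v_{1} + v_{3} = v_{2} + v_{9}  ⟹  sig = ⟨2 | 1 1⟩
  • {2,6}:  v_{2} + v_{6} = v_{1} + v_{7}  ⟹  sig = ⟨2 | 1 1⟩
  • {3,6}:  v_{3} + v_{6} = v_{7} + v_{9}  ⟹  sig = ⟨2 | 1 1⟩
  • {3,8}:  v_{3} + v_{8} = v_{5} + v_{7}  ⟹  sig = ⟨2 | 1 1⟩
  • {4,6}:  v_{4} + v_{6} = v_{1} + v_{9}  ⟹  sig = ⟨2 | 1 1⟩
  • {4,7}:  v_{4} + v_{7} = v_{2} + v_{9}  ⟹  sig = ⟨2 | 1 1⟩
  • {4,8}:  v_{4} + v_{8} = v_{1} + v_{5}  ⟹  sig = ⟨2 | 1 1⟩
  • {5,6}:  v_{5} + v_{6} = v_{8} + v_{9}  ⟹  sig = ⟨2 | 1 1⟩
  • {3,4}:  v_{3} + v_{4} = 2·v_{2} + v_{5} + 2·v_{9}  ⟹  sig = ⟨2 | 1 2 2⟩
  • {1,5,7}:  v_{1} + v_{5} + v_{7} = 0  ⟹  sig = ⟨3 | 0⟩
  • {2,8,9}:  v_{2} + v_{8} + v_{9} = 0  ⟹  sig = ⟨3 | 0⟩
  • {1,2,5,9}:  v_{1} + v_{2} + v_{5} + v_{9} = v_{4}  ⟹  sig = ⟨4 | 1⟩
  • {1,7,8,9}:  v_{1} + v_{7} + v_{8} + v_{9} = v_{6}  ⟹  sig = ⟨4 | 1⟩
  • {2,5,7,9}:  v_{2} + v_{5} + v_{7} + v_{9} = v_{3}  ⟹  sig = ⟨4 | 1⟩

Signatures (|P|; sorted positive RHS coefficients), sorted:
    |P|=2: 9 collections, coeffs (1,1), (1,1), (1,1), (1,1), (1,1), (1,1), (1,1), (1,1), (1,2,2)
    |P|=3: 2 collections, coeffs (), ()
    |P|=4: 3 collections, coeffs (1), (1), (1)


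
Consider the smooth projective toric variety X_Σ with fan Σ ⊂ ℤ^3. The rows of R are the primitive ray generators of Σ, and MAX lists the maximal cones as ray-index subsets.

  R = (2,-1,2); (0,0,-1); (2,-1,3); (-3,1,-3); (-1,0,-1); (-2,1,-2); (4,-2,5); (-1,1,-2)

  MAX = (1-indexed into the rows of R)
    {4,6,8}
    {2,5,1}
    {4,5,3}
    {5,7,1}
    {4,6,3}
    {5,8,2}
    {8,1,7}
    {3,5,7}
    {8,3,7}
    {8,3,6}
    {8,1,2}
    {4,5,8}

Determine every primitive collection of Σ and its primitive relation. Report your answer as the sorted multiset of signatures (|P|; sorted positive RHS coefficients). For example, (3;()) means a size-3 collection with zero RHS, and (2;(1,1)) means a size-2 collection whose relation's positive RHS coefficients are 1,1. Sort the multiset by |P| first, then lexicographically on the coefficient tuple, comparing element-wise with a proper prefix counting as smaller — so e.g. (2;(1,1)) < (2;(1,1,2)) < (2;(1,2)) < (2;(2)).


Σ has 14 primitive collections:

  • {1,6}:  v_{1} + v_{6} = 0 ; sig = (2;())
  • {1,3}:  v_{1} + v_{3} = v_{7} ; sig = (2;(1))
  • {1,4}:  v_{1} + v_{4} = v_{5} ; sig = (2;(1))
  • {2,3}:  v_{2} + v_{3} = v_{1} ; sig = (2;(1))
  • {5,6}:  v_{5} + v_{6} = v_{4} ; sig = (2;(1))
  • {6,7}:  v_{6} + v_{7} = v_{3} ; sig = (2;(1))
  • {2,6}:  v_{2} + v_{6} = v_{5} + v_{8} ; sig = (2;(1,1))
  • {4,7}:  v_{4} + v_{7} = v_{3} + v_{5} ; sig = (2;(1,1))
  • {2,4}:  v_{2} + v_{4} = 2·v_{5} + v_{8} ; sig = (2;(1,2))
  • {2,7}:  v_{2} + v_{7} = 2·v_{1} ; sig = (2;(2))
  • {3,5,8}:  v_{3} + v_{5} + v_{8} = 0 ; sig = (3;())
  • {1,5,8}:  v_{1} + v_{5} + v_{8} = v_{2} ; sig = (3;(1))
  • {3,4,8}:  v_{3} + v_{4} + v_{8} = v_{6} ; sig = (3;(1))
  • {5,7,8}:  v_{5} + v_{7} + v_{8} = v_{1} ; sig = (3;(1))

Hence PRS(X_Σ) =
    |P|=2: 10 collections, coeffs (), (1), (1), (1), (1), (1), (1,1), (1,1), (1,2), (2)
    |P|=3: 4 collections, coeffs (), (1), (1), (1)


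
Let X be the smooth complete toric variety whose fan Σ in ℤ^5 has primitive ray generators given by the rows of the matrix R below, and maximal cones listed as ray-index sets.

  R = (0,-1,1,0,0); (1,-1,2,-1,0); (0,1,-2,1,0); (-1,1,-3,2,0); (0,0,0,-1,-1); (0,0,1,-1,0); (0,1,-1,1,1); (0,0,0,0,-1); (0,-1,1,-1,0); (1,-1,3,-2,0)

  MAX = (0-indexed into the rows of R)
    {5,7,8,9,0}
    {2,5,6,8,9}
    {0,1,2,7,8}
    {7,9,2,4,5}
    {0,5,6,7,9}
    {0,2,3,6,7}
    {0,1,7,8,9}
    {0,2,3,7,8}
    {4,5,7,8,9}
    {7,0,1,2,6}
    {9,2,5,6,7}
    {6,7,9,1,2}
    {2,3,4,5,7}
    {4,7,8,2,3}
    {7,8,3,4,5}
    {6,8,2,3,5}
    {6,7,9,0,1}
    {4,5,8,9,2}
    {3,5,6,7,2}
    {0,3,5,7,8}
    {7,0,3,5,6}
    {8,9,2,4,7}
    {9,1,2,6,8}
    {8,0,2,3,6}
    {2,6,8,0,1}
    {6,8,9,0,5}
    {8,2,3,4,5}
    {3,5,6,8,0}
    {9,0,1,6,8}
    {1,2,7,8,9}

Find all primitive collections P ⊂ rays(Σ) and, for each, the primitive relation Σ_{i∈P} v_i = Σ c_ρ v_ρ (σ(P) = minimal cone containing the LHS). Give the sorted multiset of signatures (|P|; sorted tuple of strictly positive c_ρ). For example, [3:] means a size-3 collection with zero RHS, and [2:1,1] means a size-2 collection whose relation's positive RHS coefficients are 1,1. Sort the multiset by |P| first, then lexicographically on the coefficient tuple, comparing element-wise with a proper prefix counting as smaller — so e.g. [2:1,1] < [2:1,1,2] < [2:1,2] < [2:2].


10 minimal non-faces of Δ(Σ) (on 10 rays):

  • {3,9}:  v_{3} + v_{9} = 0 ; sig = [2:]
  • {1,5}:  v_{1} + v_{5} = v_{9} ; sig = [2:1]
  • {0,4}:  v_{0} + v_{4} = v_{7} + v_{8} ; sig = [2:1,1]
  • {1,3}:  v_{1} + v_{3} = v_{0} + v_{2} ; sig = [2:1,1]
  • {4,6}:  v_{4} + v_{6} = v_{2} + v_{5} ; sig = [2:1,1]
  • {1,4}:  v_{1} + v_{4} = v_{2} + v_{7} + v_{8} + v_{9} ; sig = [2:1,1,1,1]
  • {0,2,5}:  v_{0} + v_{2} + v_{5} = 0 ; sig = [3:]
  • {6,7,8}:  v_{6} + v_{7} + v_{8} = 0 ; sig = [3:]
  • {0,2,9}:  v_{0} + v_{2} + v_{9} = v_{1} ; sig = [3:1]
  • {2,5,7,8}:  v_{2} + v_{5} + v_{7} + v_{8} = v_{4} ; sig = [4:1]

so the primitive-relation signature multiset is
    [2:]
    [2:1]
    [2:1,1]
    [2:1,1]
    [2:1,1]
    [2:1,1,1,1]
    [3:]
    [3:]
    [3:1]
    [4:1]


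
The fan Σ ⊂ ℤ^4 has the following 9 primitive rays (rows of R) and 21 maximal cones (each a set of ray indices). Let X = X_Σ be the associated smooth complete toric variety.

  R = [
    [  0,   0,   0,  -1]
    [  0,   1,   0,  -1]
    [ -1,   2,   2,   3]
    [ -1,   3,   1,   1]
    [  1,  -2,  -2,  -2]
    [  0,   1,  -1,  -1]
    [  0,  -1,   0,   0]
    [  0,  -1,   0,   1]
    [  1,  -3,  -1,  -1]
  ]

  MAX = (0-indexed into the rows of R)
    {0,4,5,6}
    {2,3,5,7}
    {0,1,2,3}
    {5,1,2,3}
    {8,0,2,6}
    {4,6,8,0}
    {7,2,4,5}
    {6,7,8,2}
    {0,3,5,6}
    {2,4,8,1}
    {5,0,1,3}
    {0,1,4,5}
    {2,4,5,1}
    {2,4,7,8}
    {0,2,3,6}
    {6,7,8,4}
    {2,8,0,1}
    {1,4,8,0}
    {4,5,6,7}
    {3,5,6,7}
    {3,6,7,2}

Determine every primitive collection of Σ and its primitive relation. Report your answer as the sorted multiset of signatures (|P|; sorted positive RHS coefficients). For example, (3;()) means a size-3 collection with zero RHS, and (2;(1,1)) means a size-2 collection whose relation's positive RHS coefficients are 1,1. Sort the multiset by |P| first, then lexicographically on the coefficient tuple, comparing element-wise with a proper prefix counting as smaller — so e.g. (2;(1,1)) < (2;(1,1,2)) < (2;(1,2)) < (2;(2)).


Minimal non-faces — 10 found among 9 rays, 21 max cones:

  {1,7}:  v_{1} + v_{7} = 0  so sig = (2;())
  {3,8}:  v_{3} + v_{8} = 0  so sig = (2;())
  {0,7}:  v_{0} + v_{7} = v_{6}  so sig = (2;(1))
  {1,6}:  v_{1} + v_{6} = v_{0}  so sig = (2;(1))
  {3,4}:  v_{3} + v_{4} = v_{5}  so sig = (2;(1))
  {5,8}:  v_{5} + v_{8} = v_{4}  so sig = (2;(1))
  {0,2,4}:  v_{0} + v_{2} + v_{4} = 0  so sig = (3;())
  {0,2,5}:  v_{0} + v_{2} + v_{5} = v_{3}  so sig = (3;(1))
  {2,4,6}:  v_{2} + v_{4} + v_{6} = v_{7}  so sig = (3;(1))
  {2,5,6}:  v_{2} + v_{5} + v_{6} = v_{3} + v_{7}  so sig = (3;(1,1))

Sorted signature multiset PRS(X):
[(2;()), (2;()), (2;(1)), (2;(1)), (2;(1)), (2;(1)), (3;()), (3;(1)), (3;(1)), (3;(1,1))]


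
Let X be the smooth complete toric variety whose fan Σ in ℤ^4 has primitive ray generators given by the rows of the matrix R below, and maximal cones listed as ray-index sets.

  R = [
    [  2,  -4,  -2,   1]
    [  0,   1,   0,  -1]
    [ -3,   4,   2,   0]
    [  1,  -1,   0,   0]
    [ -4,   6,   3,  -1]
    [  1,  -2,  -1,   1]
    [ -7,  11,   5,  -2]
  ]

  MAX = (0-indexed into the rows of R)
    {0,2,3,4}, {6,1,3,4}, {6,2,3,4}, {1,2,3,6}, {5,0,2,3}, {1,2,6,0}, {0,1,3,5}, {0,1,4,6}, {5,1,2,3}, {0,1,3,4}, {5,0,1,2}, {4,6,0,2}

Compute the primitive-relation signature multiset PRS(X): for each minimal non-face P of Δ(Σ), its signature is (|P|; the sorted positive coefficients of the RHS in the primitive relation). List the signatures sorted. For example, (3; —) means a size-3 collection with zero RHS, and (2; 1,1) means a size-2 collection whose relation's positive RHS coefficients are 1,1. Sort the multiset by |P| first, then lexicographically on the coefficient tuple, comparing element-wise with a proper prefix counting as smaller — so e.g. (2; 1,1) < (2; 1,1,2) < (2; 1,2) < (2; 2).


5 collections generate NE(X_Σ); each relation:

  P = {4,5}:  v_{4} + v_{5} = v_{2}  ⟹  sig = (2; 1)
  P = {5,6}:  v_{5} + v_{6} = v_{1} + 2·v_{2}  ⟹  sig = (2; 1,2)
  P = {0,3,6}:  v_{0} + v_{3} + v_{6} = v_{4}  ⟹  sig = (3; 1)
  P = {1,2,4}:  v_{1} + v_{2} + v_{4} = v_{6}  ⟹  sig = (3; 1)
  P = {0,1,2,3}:  v_{0} + v_{1} + v_{2} + v_{3} = 0  ⟹  sig = (4; —)

Hence PRS(X_Σ) =
[(2; 1), (2; 1,2), (3; 1), (3; 1), (4; —)]


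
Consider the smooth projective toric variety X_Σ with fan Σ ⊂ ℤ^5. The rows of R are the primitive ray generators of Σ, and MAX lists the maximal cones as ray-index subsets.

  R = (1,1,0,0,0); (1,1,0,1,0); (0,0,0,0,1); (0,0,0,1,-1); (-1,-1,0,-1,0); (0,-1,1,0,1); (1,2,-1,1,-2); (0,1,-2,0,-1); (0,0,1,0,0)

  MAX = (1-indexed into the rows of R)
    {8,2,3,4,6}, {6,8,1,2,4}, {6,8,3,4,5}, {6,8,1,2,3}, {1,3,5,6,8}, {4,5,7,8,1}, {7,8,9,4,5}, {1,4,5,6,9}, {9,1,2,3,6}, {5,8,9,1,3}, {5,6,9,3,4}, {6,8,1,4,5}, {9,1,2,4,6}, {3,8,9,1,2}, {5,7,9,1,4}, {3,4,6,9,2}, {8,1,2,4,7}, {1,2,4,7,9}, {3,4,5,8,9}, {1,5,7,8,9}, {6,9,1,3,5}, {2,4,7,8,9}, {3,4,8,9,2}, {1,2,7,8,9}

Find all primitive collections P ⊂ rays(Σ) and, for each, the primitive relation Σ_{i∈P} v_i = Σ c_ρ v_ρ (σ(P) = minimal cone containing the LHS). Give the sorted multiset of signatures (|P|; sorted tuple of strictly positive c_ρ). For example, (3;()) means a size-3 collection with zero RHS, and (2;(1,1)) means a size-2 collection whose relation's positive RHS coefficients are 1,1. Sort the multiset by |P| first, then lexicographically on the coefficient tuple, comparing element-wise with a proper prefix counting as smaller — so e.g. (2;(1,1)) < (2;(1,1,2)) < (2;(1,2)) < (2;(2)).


The 6 primitive collections of Σ (r=9, n=5):

  P={2,5}:  v_{2} + v_{5} = 0 ; sig = (2;())
  P={6,7}:  v_{6} + v_{7} = v_{1} + v_{4} ; sig = (2;(1,1))
  P={3,7}:  v_{3} + v_{7} = v_{2} + v_{8} + v_{9} ; sig = (2;(1,1,1))
  P={6,8,9}:  v_{6} + v_{8} + v_{9} = 0 ; sig = (3;())
  P={1,3,4}:  v_{1} + v_{3} + v_{4} = v_{2} ; sig = (3;(1))
  P={1,4,8,9}:  v_{1} + v_{4} + v_{8} + v_{9} = v_{7} ; sig = (4;(1))

Hence PRS(X_Σ) =
[(2;()), (2;(1,1)), (2;(1,1,1)), (3;()), (3;(1)), (4;(1))]
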